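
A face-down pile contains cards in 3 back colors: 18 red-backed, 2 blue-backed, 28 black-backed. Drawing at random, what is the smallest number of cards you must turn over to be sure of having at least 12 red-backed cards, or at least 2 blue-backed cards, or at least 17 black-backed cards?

The worst case stops just short of every target: 11 red-backed, 1 blue-backed, 16 black-backed — 11 + 1 + 16 = 28 cards.
One more card must push some back color to its target, so 28 + 1 = 29.

29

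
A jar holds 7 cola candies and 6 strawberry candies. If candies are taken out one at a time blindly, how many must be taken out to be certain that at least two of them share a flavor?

The worst case takes 1 candy of each flavor without reaching 2 of any: 2 × 1 = 2.
The next candy must bring some flavor to 2, so 2 + 1 = 3.

3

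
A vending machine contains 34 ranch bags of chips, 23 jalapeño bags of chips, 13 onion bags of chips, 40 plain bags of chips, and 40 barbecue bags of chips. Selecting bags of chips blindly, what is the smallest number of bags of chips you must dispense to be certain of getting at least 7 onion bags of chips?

144

To avoid onion bags of chips as long as possible, exhaust the other 4 flavors first.
The worst case draws every non-onion bag of chips first: 34 + 23 + 40 + 40 = 137.
The next 7 draws are then forced to be onion, giving 137 + 7 = 144.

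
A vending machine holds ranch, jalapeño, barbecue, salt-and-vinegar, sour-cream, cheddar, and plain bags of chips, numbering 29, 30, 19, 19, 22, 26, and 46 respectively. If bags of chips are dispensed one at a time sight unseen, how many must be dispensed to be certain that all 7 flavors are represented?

The hardest flavor to obtain is barbecue: we could draw every other bag of chips first — 191 − 19 = 172 bags of chips — without a single barbecue one.
The next draw must be barbecue, so 172 + 1 = 173.

173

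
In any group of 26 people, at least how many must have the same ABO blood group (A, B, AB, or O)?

7

If each of the 4 ABO blood groups held at most 6, the total would be at most 4 × 6 = 24 < 26, a contradiction.
So at least one holds ⌈26/4⌉ = 7.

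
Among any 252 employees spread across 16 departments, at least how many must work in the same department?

The 252 employees fall into 16 departments.
If each of the 16 departments held at most 15, the total would be at most 16 × 15 = 240 < 252, a contradiction.
So at least one holds ⌈252/16⌉ = 16.

16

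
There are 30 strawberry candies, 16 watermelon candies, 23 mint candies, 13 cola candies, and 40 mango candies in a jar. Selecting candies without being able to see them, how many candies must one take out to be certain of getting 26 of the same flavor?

103

In the worst case we take at most 25 of each flavor, but all 16 watermelon, all 23 mint, and all 13 cola (fewer than 25), giving 25 + 16 + 23 + 13 + 25 = 102.
One more candy then forces some flavor to 26, so 102 + 1 = 103.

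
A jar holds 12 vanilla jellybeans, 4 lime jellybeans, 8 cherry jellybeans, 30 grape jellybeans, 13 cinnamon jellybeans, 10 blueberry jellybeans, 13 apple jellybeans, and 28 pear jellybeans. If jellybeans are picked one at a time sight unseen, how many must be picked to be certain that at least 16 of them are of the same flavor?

91

Treat the 8 flavors as pigeonholes.
In the worst case we take at most 15 of each flavor, but all 12 vanilla, all 4 lime, all 8 cherry, all 13 cinnamon, all 10 blueberry, and all 13 apple (fewer than 15), giving 12 + 4 + 8 + 15 + 13 + 10 + 13 + 15 = 90.
One more jellybean then forces some flavor to 16, so 90 + 1 = 91.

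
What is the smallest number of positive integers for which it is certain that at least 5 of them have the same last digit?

41

There are 10 possible last digits acting as pigeonholes.
With 10 × 4 = 40 positive integers we could place exactly 4 in each, with no class reaching 5.
One more forces some class to hold 5, so 40 + 1 = 41.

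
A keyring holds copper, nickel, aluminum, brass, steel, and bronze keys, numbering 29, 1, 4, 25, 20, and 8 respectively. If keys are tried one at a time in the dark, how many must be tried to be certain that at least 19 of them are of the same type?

68

In the worst case we take at most 18 of each type, but all 1 nickel, all 4 aluminum, and all 8 bronze (fewer than 18), giving 18 + 1 + 4 + 18 + 18 + 8 = 67.
One more key then forces some type to 19, so 67 + 1 = 68.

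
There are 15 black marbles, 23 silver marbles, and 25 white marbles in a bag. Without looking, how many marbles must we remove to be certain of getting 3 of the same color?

7

Treat the 3 colors as pigeonholes.
The worst case takes 2 marbles of each color without reaching 3 of any: 3 × 2 = 6.
The next marble must bring some color to 3, so 6 + 1 = 7.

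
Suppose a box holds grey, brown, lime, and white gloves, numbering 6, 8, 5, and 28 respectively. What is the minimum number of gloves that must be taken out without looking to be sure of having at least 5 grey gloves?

46

The worst case draws every non-grey glove first: 8 + 5 + 28 = 41.
The next 5 draws are then forced to be grey, giving 41 + 5 = 46.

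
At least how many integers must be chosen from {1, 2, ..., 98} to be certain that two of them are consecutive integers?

50

Partition {1, …, 98} into 49 pairs: {1,2}, {3,4}, …, {97,98}.
Choosing 49 integers — say the 49 even numbers 2, 4, …, 98 — takes one from each pair and avoids the property.
Choosing 50 forces two into the same pair by pigeonhole, and those are consecutive. So 50.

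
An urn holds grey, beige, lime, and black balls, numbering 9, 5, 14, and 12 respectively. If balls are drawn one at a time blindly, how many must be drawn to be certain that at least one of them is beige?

The worst case draws every non-beige ball first: 9 + 14 + 12 = 35.
The next draw is then forced to be beige, giving 35 + 1 = 36.

36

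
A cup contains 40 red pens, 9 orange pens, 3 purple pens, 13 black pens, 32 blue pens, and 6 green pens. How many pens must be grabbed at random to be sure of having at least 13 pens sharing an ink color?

In the worst case we take at most 12 of each ink color, but all 9 orange, all 3 purple, and all 6 green (fewer than 12), giving 12 + 9 + 3 + 12 + 12 + 6 = 54.
One more pen then forces some ink color to 13, so 54 + 1 = 55.

55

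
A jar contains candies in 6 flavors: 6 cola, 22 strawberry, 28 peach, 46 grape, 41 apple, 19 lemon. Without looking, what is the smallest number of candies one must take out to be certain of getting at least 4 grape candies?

The worst case draws every non-grape candy first: 6 + 22 + 28 + 41 + 19 = 116.
The next 4 draws are then forced to be grape, giving 116 + 4 = 120.

120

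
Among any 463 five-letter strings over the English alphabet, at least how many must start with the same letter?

18

There are 26 possible first letters, which serve as the pigeonholes.
If each of the 26 possible first letters held at most 17, the total would be at most 26 × 17 = 442 < 463, a contradiction.
So at least one holds ⌈463/26⌉ = 18.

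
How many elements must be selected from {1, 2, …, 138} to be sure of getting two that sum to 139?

70

Partition {1, …, 138} into 69 pairs: {1,138}, {2,137}, …, {69,70}.
Choosing 69 integers — say the integers 1 through 69 — takes one from each pair and avoids the property.
Choosing 70 forces two into the same pair by pigeonhole, and those sum to 139. So 70.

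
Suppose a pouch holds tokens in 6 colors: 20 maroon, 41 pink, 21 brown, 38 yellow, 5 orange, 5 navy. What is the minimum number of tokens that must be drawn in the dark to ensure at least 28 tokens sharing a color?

In the worst case we take at most 27 of each color, but all 20 maroon, all 21 brown, all 5 orange, and all 5 navy (fewer than 27), giving 20 + 27 + 21 + 27 + 5 + 5 = 105.
One more token then forces some color to 28, so 105 + 1 = 106.

106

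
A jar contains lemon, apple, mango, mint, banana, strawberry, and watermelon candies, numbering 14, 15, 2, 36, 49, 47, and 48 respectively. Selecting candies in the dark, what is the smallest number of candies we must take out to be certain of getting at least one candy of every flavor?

The hardest flavor to obtain is mango: we could draw every other candy first — 211 − 2 = 209 candies — without a single mango one.
The next draw must be mango, so 209 + 1 = 210.

210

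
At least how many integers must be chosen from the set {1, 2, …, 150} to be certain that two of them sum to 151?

Partition {1, …, 150} into 75 pairs: {1,150}, {2,149}, …, {75,76}.
Choosing 75 integers — say the integers 1 through 75 — takes one from each pair and avoids the property.
Choosing 76 forces two into the same pair by pigeonhole, and those sum to 151. So 76.

76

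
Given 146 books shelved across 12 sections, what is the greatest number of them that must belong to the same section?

If each of the 12 sections held at most 12, the total would be at most 12 × 12 = 144 < 146, a contradiction.
So at least one holds ⌈146/12⌉ = 13.

13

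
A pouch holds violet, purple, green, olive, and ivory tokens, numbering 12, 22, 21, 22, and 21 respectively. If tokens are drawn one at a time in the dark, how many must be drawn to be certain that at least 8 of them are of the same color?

Treat the 5 colors as pigeonholes.
The worst case takes 7 tokens of each color without reaching 8 of any: 5 × 7 = 35.
The next token must bring some color to 8, so 35 + 1 = 36.

36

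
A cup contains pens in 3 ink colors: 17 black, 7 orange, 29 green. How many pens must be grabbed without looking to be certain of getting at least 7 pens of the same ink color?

19

The worst case takes 6 pens of each ink color without reaching 7 of any: 3 × 6 = 18.
The next pen must bring some ink color to 7, so 18 + 1 = 19.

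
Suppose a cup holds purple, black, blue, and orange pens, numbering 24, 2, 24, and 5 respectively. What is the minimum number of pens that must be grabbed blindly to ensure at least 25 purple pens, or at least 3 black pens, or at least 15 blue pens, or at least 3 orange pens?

Each of the 4 ink colors has its own threshold; avoid all of them simultaneously.
The worst case stops just short of every target: 24 purple, 2 black, 14 blue, 2 orange — 24 + 2 + 14 + 2 = 42 pens.
One more pen must push some ink color to its target, so 42 + 1 = 43.

43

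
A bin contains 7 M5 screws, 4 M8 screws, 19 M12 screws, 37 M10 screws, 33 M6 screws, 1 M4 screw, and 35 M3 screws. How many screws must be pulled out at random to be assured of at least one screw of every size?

136

The hardest size to obtain is M4: we could draw every other screw first — 136 − 1 = 135 screws — without a single M4 one.
The next draw must be M4, so 135 + 1 = 136.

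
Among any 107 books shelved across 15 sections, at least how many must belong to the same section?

8

If each of the 15 sections held at most 7, the total would be at most 15 × 7 = 105 < 107, a contradiction.
So at least one holds ⌈107/15⌉ = 8.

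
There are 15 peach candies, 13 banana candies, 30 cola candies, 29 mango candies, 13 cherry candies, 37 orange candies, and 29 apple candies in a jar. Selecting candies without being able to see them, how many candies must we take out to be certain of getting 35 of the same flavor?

In the worst case we take at most 34 of each flavor, but all 15 peach, all 13 banana, all 30 cola, all 29 mango, all 13 cherry, and all 29 apple (fewer than 34), giving 15 + 13 + 30 + 29 + 13 + 34 + 29 = 163.
One more candy then forces some flavor to 35, so 163 + 1 = 164.

164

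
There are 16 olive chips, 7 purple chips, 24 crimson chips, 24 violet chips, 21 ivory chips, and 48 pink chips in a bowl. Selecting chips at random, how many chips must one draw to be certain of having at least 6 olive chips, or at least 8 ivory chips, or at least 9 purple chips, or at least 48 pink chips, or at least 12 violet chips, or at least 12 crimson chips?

89

Each of the 6 colors has its own threshold; avoid all of them simultaneously.
The worst case stops just short of every target: 5 olive, all 7 purple, 11 crimson, 11 violet, 7 ivory, 47 pink — 5 + 7 + 11 + 11 + 7 + 47 = 88 chips.
One more chip must push some color to its target, so 88 + 1 = 89.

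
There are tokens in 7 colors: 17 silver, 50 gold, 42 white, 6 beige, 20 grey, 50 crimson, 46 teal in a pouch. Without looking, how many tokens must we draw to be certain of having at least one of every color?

The hardest color to obtain is beige: we could draw every other token first — 231 − 6 = 225 tokens — without a single beige one.
The next draw must be beige, so 225 + 1 = 226.

226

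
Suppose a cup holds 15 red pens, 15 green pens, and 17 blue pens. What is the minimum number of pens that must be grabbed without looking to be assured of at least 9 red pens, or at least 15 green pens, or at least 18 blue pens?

40

The worst case stops just short of every target: 8 red, 14 green, 17 blue — 8 + 14 + 17 = 39 pens.
One more pen must push some ink color to its target, so 39 + 1 = 40.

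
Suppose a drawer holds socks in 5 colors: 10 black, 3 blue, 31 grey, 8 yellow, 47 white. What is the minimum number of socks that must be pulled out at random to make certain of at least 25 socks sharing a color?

70

In the worst case we take at most 24 of each color, but all 10 black, all 3 blue, and all 8 yellow (fewer than 24), giving 10 + 3 + 24 + 8 + 24 = 69.
One more sock then forces some color to 25, so 69 + 1 = 70.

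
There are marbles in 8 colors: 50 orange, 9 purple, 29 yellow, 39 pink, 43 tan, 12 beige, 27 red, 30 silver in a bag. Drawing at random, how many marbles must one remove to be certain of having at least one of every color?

231

The hardest color to obtain is purple: we could draw every other marble first — 239 − 9 = 230 marbles — without a single purple one.
The next draw must be purple, so 230 + 1 = 231.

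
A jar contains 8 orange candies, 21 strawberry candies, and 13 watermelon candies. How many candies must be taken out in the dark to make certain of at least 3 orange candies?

37

To avoid orange candies as long as possible, exhaust the other 2 flavors first.
The worst case draws every non-orange candy first: 21 + 13 = 34.
The next 3 draws are then forced to be orange, giving 34 + 3 = 37.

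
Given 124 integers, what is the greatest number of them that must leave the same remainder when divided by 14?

If each of the 14 residue classes modulo 14 held at most 8, the total would be at most 14 × 8 = 112 < 124, a contradiction.
So at least one holds ⌈124/14⌉ = 9.

9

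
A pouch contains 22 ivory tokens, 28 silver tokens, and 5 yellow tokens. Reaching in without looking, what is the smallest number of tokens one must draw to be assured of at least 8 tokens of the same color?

20

Treat the 3 colors as pigeonholes.
In the worst case we take at most 7 of each color, but all 5 yellow (fewer than 7), giving 7 + 7 + 5 = 19.
One more token then forces some color to 8, so 19 + 1 = 20.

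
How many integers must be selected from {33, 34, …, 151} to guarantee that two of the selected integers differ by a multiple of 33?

Group the integers by remainder mod 33; there are 33 residue classes, each nonempty in this range.
Choosing one from each class (33 integers) avoids any shared remainder.
One more choice must repeat a class, so two differ by a multiple of 33. Hence 33 + 1 = 34.

34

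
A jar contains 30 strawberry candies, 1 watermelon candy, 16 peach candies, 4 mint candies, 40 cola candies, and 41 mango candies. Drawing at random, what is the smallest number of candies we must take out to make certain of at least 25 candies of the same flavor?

94

In the worst case we take at most 24 of each flavor, but all 1 watermelon, all 16 peach, and all 4 mint (fewer than 24), giving 24 + 1 + 16 + 4 + 24 + 24 = 93.
One more candy then forces some flavor to 25, so 93 + 1 = 94.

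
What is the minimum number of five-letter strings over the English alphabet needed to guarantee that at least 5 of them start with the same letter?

105

There are 26 possible first letters acting as pigeonholes.
With 26 × 4 = 104 five-letter strings over the English alphabet we could place exactly 4 in each, with no class reaching 5.
One more forces some class to hold 5, so 104 + 1 = 105.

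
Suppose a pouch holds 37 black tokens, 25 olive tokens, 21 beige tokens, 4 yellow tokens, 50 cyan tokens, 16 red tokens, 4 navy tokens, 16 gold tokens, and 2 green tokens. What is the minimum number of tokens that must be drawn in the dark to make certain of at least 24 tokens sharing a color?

Treat the 9 colors as pigeonholes.
In the worst case we take at most 23 of each color, but all 21 beige, all 4 yellow, all 16 red, all 4 navy, all 16 gold, and all 2 green (fewer than 23), giving 23 + 23 + 21 + 4 + 23 + 16 + 4 + 16 + 2 = 132.
One more token then forces some color to 24, so 132 + 1 = 133.

133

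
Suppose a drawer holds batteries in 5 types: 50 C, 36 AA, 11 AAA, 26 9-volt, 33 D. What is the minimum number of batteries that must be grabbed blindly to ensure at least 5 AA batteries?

125

The worst case draws every non-AA battery first: 50 + 11 + 26 + 33 = 120.
The next 5 draws are then forced to be AA, giving 120 + 5 = 125.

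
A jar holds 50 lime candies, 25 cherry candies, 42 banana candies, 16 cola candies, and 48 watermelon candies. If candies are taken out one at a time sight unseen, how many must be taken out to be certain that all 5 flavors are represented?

The hardest flavor to obtain is cola: we could draw every other candy first — 181 − 16 = 165 candies — without a single cola one.
The next draw must be cola, so 165 + 1 = 166.

166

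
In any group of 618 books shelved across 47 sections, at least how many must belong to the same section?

14

If each of the 47 sections held at most 13, the total would be at most 47 × 13 = 611 < 618, a contradiction.
So at least one holds ⌈618/47⌉ = 14.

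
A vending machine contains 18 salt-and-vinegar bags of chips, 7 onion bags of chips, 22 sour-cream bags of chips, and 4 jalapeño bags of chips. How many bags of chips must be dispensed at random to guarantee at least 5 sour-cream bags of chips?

The worst case draws every non-sour-cream bag of chips first: 18 + 7 + 4 = 29.
The next 5 draws are then forced to be sour-cream, giving 29 + 5 = 34.

34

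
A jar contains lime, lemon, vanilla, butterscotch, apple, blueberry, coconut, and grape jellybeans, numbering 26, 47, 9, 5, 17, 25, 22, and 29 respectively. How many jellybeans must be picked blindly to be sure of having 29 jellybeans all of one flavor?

161

Treat the 8 flavors as pigeonholes.
In the worst case we take at most 28 of each flavor, but all 26 lime, all 9 vanilla, all 5 butterscotch, all 17 apple, all 25 blueberry, and all 22 coconut (fewer than 28), giving 26 + 28 + 9 + 5 + 17 + 25 + 22 + 28 = 160.
One more jellybean then forces some flavor to 29, so 160 + 1 = 161.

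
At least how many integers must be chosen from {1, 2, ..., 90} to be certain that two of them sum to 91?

Partition {1, …, 90} into 45 pairs: {1,90}, {2,89}, …, {45,46}.
Choosing 45 integers — say the integers 1 through 45 — takes one from each pair and avoids the property.
Choosing 46 forces two into the same pair by pigeonhole, and those sum to 91. So 46.

46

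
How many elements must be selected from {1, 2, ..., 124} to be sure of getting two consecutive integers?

63

Partition {1, …, 124} into 62 pairs: {1,2}, {3,4}, …, {123,124}.
Choosing 62 integers — say the 62 even numbers 2, 4, …, 124 — takes one from each pair and avoids the property.
Choosing 63 forces two into the same pair by pigeonhole, and those are consecutive. So 63.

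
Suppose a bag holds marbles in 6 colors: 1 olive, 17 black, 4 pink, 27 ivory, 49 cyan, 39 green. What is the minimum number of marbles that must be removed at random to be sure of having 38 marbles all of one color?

124

In the worst case we take at most 37 of each color, but all 1 olive, all 17 black, all 4 pink, and all 27 ivory (fewer than 37), giving 1 + 17 + 4 + 27 + 37 + 37 = 123.
One more marble then forces some color to 38, so 123 + 1 = 124.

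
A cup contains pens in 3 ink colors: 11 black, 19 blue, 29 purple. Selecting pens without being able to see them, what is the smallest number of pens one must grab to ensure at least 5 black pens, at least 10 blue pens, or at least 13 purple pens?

26

The worst case stops just short of every target: 4 black, 9 blue, 12 purple — 4 + 9 + 12 = 25 pens.
One more pen must push some ink color to its target, so 25 + 1 = 26.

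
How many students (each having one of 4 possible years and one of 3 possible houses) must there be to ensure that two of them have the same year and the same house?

13

There are 4 × 3 = 12 (year, house) combinations acting as pigeonholes.
With 12 students we could place one in each, avoiding any repeat.
One more forces some (year, house) pair to hold 2, so 12 + 1 = 13.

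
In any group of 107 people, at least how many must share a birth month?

There are 12 months of the year, which serve as the pigeonholes.
If each of the 12 months of the year held at most 8, the total would be at most 12 × 8 = 96 < 107, a contradiction.
So at least one holds ⌈107/12⌉ = 9.

9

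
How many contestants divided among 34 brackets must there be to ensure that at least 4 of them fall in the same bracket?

There are 34 brackets acting as pigeonholes.
With 34 × 3 = 102 contestants we could place exactly 3 in each, with no class reaching 4.
One more forces some class to hold 4, so 102 + 1 = 103.

103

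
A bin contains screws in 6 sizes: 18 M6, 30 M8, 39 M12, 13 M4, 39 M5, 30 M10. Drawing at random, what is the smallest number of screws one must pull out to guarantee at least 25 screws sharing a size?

128

Treat the 6 sizes as pigeonholes.
In the worst case we take at most 24 of each size, but all 18 M6 and all 13 M4 (fewer than 24), giving 18 + 24 + 24 + 13 + 24 + 24 = 127.
One more screw then forces some size to 25, so 127 + 1 = 128.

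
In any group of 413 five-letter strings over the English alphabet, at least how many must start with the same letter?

There are 26 possible first letters, which serve as the pigeonholes.
If each of the 26 possible first letters held at most 15, the total would be at most 26 × 15 = 390 < 413, a contradiction.
So at least one holds ⌈413/26⌉ = 16.

16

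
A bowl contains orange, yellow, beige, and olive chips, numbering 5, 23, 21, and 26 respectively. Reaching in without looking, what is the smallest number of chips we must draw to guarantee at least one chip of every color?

71

The hardest color to obtain is orange: we could draw every other chip first — 75 − 5 = 70 chips — without a single orange one.
The next draw must be orange, so 70 + 1 = 71.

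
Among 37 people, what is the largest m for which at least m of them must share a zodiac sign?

4

There are 12 zodiac signs, which serve as the pigeonholes.
If each of the 12 zodiac signs held at most 3, the total would be at most 12 × 3 = 36 < 37, a contradiction.
So at least one holds ⌈37/12⌉ = 4.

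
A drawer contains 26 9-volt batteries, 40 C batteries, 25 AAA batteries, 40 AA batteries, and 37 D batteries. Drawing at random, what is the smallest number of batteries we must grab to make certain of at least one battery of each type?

144

The hardest type to obtain is AAA: we could draw every other battery first — 168 − 25 = 143 batteries — without a single AAA one.
The next draw must be AAA, so 143 + 1 = 144.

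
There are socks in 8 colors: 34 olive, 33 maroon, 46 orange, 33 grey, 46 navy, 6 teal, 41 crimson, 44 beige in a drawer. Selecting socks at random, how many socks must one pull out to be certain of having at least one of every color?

278

The hardest color to obtain is teal: we could draw every other sock first — 283 − 6 = 277 socks — without a single teal one.
The next draw must be teal, so 277 + 1 = 278.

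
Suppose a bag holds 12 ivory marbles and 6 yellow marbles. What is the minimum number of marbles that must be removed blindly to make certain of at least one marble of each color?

13

The hardest color to obtain is yellow: we could draw every other marble first — 18 − 6 = 12 marbles — without a single yellow one.
The next draw must be yellow, so 12 + 1 = 13.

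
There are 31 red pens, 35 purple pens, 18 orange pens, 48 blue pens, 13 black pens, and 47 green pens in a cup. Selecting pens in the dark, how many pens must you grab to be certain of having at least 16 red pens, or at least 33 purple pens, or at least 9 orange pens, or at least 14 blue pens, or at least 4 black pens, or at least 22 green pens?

93

The worst case stops just short of every target: 15 red, 32 purple, 8 orange, 13 blue, 3 black, 21 green — 15 + 32 + 8 + 13 + 3 + 21 = 92 pens.
One more pen must push some ink color to its target, so 92 + 1 = 93.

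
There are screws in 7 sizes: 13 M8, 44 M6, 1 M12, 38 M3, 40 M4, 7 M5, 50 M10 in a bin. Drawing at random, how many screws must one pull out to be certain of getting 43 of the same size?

Treat the 7 sizes as pigeonholes.
In the worst case we take at most 42 of each size, but all 13 M8, all 1 M12, all 38 M3, all 40 M4, and all 7 M5 (fewer than 42), giving 13 + 42 + 1 + 38 + 40 + 7 + 42 = 183.
One more screw then forces some size to 43, so 183 + 1 = 184.

184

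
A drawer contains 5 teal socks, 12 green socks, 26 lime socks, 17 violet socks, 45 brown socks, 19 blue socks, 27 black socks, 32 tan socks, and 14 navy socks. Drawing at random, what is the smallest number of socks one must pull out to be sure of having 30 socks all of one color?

Treat the 9 colors as pigeonholes.
In the worst case we take at most 29 of each color, but all 5 teal, all 12 green, all 26 lime, all 17 violet, all 19 blue, all 27 black, and all 14 navy (fewer than 29), giving 5 + 12 + 26 + 17 + 29 + 19 + 27 + 29 + 14 = 178.
One more sock then forces some color to 30, so 178 + 1 = 179.

179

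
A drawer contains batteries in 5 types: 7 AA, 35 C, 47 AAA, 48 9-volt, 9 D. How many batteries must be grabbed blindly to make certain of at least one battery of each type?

The hardest type to obtain is AA: we could draw every other battery first — 146 − 7 = 139 batteries — without a single AA one.
The next draw must be AA, so 139 + 1 = 140.

140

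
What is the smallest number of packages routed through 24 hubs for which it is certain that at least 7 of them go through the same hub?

145

There are 24 hubs acting as pigeonholes.
With 24 × 6 = 144 packages we could place exactly 6 in each, with no class reaching 7.
One more forces some class to hold 7, so 144 + 1 = 145.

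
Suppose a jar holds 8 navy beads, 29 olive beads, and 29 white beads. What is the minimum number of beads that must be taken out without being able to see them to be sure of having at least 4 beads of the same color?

The worst case takes 3 beads of each color without reaching 4 of any: 3 × 3 = 9.
The next bead must bring some color to 4, so 9 + 1 = 10.

10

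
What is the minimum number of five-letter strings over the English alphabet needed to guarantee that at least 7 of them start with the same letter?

157

There are 26 possible first letters acting as pigeonholes.
With 26 × 6 = 156 five-letter strings over the English alphabet we could place exactly 6 in each, with no class reaching 7.
One more forces some class to hold 7, so 156 + 1 = 157.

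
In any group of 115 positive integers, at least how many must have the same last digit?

If each of the 10 possible last digits held at most 11, the total would be at most 10 × 11 = 110 < 115, a contradiction.
So at least one holds ⌈115/10⌉ = 12.

12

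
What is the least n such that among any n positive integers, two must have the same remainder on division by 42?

Use the pigeonhole principle on residue classes: two integers differ by a multiple of 42 exactly when they share a remainder mod 42.
There are 42 residue classes mod 42, so 42 integers can all lie in distinct classes.
One more integer must repeat a residue, giving a difference divisible by 42. So n = 42 + 1 = 43.

43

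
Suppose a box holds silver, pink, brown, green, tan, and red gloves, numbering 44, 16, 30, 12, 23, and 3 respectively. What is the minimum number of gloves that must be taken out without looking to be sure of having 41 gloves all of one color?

125

In the worst case we take at most 40 of each color, but all 16 pink, all 30 brown, all 12 green, all 23 tan, and all 3 red (fewer than 40), giving 40 + 16 + 30 + 12 + 23 + 3 = 124.
One more glove then forces some color to 41, so 124 + 1 = 125.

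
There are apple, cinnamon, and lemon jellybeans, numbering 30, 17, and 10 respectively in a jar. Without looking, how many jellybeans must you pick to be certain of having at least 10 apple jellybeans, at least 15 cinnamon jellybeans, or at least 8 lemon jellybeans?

31

The worst case stops just short of every target: 9 apple, 14 cinnamon, 7 lemon — 9 + 14 + 7 = 30 jellybeans.
One more jellybean must push some flavor to its target, so 30 + 1 = 31.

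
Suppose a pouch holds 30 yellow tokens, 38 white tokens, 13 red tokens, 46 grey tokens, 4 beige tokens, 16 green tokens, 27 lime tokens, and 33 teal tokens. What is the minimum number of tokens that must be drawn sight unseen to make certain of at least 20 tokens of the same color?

129

In the worst case we take at most 19 of each color, but all 13 red, all 4 beige, and all 16 green (fewer than 19), giving 19 + 19 + 13 + 19 + 4 + 16 + 19 + 19 = 128.
One more token then forces some color to 20, so 128 + 1 = 129.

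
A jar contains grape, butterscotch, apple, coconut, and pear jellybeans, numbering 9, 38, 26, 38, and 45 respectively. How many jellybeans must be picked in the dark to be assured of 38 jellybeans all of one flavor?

147

In the worst case we take at most 37 of each flavor, but all 9 grape and all 26 apple (fewer than 37), giving 9 + 37 + 26 + 37 + 37 = 146.
One more jellybean then forces some flavor to 38, so 146 + 1 = 147.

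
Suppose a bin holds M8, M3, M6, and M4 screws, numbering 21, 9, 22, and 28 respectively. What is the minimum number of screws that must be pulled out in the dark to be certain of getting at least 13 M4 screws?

The worst case draws every non-M4 screw first: 21 + 9 + 22 = 52.
The next 13 draws are then forced to be M4, giving 52 + 13 = 65.

65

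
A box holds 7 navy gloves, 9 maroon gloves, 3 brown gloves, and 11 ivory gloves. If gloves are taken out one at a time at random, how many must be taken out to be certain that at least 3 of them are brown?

To avoid brown gloves as long as possible, exhaust the other 3 colors first.
The worst case draws every non-brown glove first: 7 + 9 + 11 = 27.
The next 3 draws are then forced to be brown, giving 27 + 3 = 30.

30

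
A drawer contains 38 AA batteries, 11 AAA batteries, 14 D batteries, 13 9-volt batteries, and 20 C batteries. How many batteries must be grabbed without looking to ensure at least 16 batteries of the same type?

In the worst case we take at most 15 of each type, but all 11 AAA, all 14 D, and all 13 9-volt (fewer than 15), giving 15 + 11 + 14 + 13 + 15 = 68.
One more battery then forces some type to 16, so 68 + 1 = 69.

69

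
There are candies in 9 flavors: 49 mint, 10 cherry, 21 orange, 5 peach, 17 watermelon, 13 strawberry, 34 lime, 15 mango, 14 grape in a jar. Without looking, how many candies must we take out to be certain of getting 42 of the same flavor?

171

In the worst case we take at most 41 of each flavor, but all 10 cherry, all 21 orange, all 5 peach, all 17 watermelon, all 13 strawberry, all 34 lime, all 15 mango, and all 14 grape (fewer than 41), giving 41 + 10 + 21 + 5 + 17 + 13 + 34 + 15 + 14 = 170.
One more candy then forces some flavor to 42, so 170 + 1 = 171.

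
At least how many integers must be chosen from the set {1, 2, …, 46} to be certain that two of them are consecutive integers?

Partition {1, …, 46} into 23 pairs: {1,2}, {3,4}, …, {45,46}.
Choosing 23 integers — say the 23 even numbers 2, 4, …, 46 — takes one from each pair and avoids the property.
Choosing 24 forces two into the same pair by pigeonhole, and those are consecutive. So 24.

24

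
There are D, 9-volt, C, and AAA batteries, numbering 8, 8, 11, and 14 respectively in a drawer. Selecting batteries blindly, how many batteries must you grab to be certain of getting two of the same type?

Treat the 4 types as pigeonholes.
The worst case takes 1 battery of each type without reaching 2 of any: 4 × 1 = 4.
The next battery must bring some type to 2, so 4 + 1 = 5.

5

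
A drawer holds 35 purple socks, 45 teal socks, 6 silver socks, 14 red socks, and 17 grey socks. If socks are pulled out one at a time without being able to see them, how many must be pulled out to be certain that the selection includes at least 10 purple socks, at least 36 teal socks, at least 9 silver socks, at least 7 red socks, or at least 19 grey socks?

74

The worst case stops just short of every target: 9 purple, 35 teal, all 6 silver, 6 red, all 17 grey — 9 + 35 + 6 + 6 + 17 = 73 socks.
One more sock must push some color to its target, so 73 + 1 = 74.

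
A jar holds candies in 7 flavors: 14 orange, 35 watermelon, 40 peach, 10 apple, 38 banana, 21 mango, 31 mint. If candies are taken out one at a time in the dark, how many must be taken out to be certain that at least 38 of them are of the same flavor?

In the worst case we take at most 37 of each flavor, but all 14 orange, all 35 watermelon, all 10 apple, all 21 mango, and all 31 mint (fewer than 37), giving 14 + 35 + 37 + 10 + 37 + 21 + 31 = 185.
One more candy then forces some flavor to 38, so 185 + 1 = 186.

186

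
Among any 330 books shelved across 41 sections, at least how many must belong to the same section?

9

The 330 books fall into 41 sections.
If each of the 41 sections held at most 8, the total would be at most 41 × 8 = 328 < 330, a contradiction.
So at least one holds ⌈330/41⌉ = 9.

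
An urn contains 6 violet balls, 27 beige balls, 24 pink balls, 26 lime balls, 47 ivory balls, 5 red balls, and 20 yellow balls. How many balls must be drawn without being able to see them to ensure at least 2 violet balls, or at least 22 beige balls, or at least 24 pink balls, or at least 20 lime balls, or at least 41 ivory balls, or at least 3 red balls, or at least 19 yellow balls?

125

The worst case stops just short of every target: 1 violet, 21 beige, 23 pink, 19 lime, 40 ivory, 2 red, 18 yellow — 1 + 21 + 23 + 19 + 40 + 2 + 18 = 124 balls.
One more ball must push some color to its target, so 124 + 1 = 125.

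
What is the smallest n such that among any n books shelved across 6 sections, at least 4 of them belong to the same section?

19

There are 6 sections acting as pigeonholes.
With 6 × 3 = 18 books we could place exactly 3 in each, with no class reaching 4.
One more forces some class to hold 4, so 18 + 1 = 19.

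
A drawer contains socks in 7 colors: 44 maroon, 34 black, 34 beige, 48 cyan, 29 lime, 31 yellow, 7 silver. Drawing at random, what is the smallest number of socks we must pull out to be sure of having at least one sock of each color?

The hardest color to obtain is silver: we could draw every other sock first — 227 − 7 = 220 socks — without a single silver one.
The next draw must be silver, so 220 + 1 = 221.

221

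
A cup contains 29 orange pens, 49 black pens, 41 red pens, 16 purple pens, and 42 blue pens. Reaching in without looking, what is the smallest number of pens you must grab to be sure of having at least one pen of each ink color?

162

The hardest ink color to obtain is purple: we could draw every other pen first — 177 − 16 = 161 pens — without a single purple one.
The next draw must be purple, so 161 + 1 = 162.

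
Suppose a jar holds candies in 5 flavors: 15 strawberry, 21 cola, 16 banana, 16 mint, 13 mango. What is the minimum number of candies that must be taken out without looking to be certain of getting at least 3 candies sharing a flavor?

The worst case takes 2 candies of each flavor without reaching 3 of any: 5 × 2 = 10.
The next candy must bring some flavor to 3, so 10 + 1 = 11.

11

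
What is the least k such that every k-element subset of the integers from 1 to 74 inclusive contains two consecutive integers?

38

Partition {1, …, 74} into 37 pairs: {1,2}, {3,4}, …, {73,74}.
Choosing 37 integers — say the 37 even numbers 2, 4, …, 74 — takes one from each pair and avoids the property.
Choosing 38 forces two into the same pair by pigeonhole, and those are consecutive. So 38.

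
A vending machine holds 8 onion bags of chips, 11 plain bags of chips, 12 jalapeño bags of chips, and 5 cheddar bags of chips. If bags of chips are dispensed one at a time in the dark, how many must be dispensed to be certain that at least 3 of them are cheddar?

To avoid cheddar bags of chips as long as possible, exhaust the other 3 flavors first.
The worst case draws every non-cheddar bag of chips first: 8 + 11 + 12 = 31.
The next 3 draws are then forced to be cheddar, giving 31 + 3 = 34.

34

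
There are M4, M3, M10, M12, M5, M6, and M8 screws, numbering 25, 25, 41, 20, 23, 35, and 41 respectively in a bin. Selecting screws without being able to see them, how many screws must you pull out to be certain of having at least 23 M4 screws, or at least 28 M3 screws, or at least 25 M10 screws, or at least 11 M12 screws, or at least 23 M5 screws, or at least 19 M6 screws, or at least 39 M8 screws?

Each of the 7 sizes has its own threshold; avoid all of them simultaneously.
The worst case stops just short of every target: 22 M4, all 25 M3, 24 M10, 10 M12, 22 M5, 18 M6, 38 M8 — 22 + 25 + 24 + 10 + 22 + 18 + 38 = 159 screws.
One more screw must push some size to its target, so 159 + 1 = 160.

160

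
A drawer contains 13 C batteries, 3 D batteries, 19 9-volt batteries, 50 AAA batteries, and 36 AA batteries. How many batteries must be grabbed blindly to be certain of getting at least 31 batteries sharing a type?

Treat the 5 types as pigeonholes.
In the worst case we take at most 30 of each type, but all 13 C, all 3 D, and all 19 9-volt (fewer than 30), giving 13 + 3 + 19 + 30 + 30 = 95.
One more battery then forces some type to 31, so 95 + 1 = 96.

96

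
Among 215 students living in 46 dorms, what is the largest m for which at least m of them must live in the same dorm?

5

The 215 students fall into 46 dorms.
If each of the 46 dorms held at most 4, the total would be at most 46 × 4 = 184 < 215, a contradiction.
So at least one holds ⌈215/46⌉ = 5.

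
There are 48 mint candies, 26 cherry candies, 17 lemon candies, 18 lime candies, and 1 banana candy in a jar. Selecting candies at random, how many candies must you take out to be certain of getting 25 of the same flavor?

In the worst case we take at most 24 of each flavor, but all 17 lemon, all 18 lime, and all 1 banana (fewer than 24), giving 24 + 24 + 17 + 18 + 1 = 84.
One more candy then forces some flavor to 25, so 84 + 1 = 85.

85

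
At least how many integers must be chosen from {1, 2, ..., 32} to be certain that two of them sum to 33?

17

Partition {1, …, 32} into 16 pairs: {1,32}, {2,31}, …, {16,17}.
Choosing 16 integers — say the integers 1 through 16 — takes one from each pair and avoids the property.
Choosing 17 forces two into the same pair by pigeonhole, and those sum to 33. So 17.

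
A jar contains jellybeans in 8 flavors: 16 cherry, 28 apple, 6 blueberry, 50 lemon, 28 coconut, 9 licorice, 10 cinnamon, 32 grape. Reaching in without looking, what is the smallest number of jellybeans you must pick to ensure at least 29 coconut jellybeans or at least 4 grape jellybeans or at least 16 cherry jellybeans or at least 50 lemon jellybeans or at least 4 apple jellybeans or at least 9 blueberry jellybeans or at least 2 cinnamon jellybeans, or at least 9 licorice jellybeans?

114

The worst case stops just short of every target: 15 cherry, 3 apple, all 6 blueberry, 49 lemon, 28 coconut, 8 licorice, 1 cinnamon, 3 grape — 15 + 3 + 6 + 49 + 28 + 8 + 1 + 3 = 113 jellybeans.
One more jellybean must push some flavor to its target, so 113 + 1 = 114.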